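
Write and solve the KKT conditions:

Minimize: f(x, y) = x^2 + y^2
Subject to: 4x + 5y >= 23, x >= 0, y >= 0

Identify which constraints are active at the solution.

KKT conditions for min x^2 + y^2 s.t. 4x + 5y >= 23, x >= 0, y >= 0:
Stationarity: 2x = mu*4 + mu_x, 2y = mu*5 + mu_y, with mu, mu_x, mu_y >= 0
Complementary slackness: mu*(4x + 5y - 23) = 0, mu_x*x = 0, mu_y*y = 0
(0, 0) is infeasible (4*0 + 5*0 < 23), so if mu = 0 stationarity would force x = mu_x/2 >= 0, y = mu_y/2 >= 0 with mu_x*x = mu_y*y = 0, i.e. x = y = 0: contradiction. Hence mu > 0 and 4x + 5y = 23 is active.
Try x > 0, y > 0 (so mu_x = mu_y = 0): x = 4*mu/2, y = 5*mu/2
Substitute: 4*(4*mu/2) + 5*(5*mu/2) = 23
  mu*41/2 = 23 => mu = 46/41
x* = 92/41 > 0, y* = 115/41 > 0, consistent with mu_x = mu_y = 0.
f is convex and the constraints are linear, so this KKT point is the global minimum.
f* = 529/41
Active constraints: 4x + 5y >= 23 (holds with equality, mu = 46/41 > 0); x >= 0 and y >= 0 are inactive (mu_x = mu_y = 0).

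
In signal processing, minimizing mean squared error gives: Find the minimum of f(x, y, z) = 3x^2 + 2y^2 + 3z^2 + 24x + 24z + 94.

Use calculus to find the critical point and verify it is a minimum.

f(x,y,z) = 3x^2 + 2y^2 + 3z^2 + 24x + 24z + 94
df/dx = 6x + (24) = 0 => x = -4
df/dy = 4y + (0) = 0 => y = 0
df/dz = 6z + (24) = 0 => z = -4
f(-4,0,-4) = 3*(-4)^2 + 2*(0)^2 + 3*(-4)^2 + 24*(-4) + 24*(-4) + 94 = -2
Hessian is diagonal with entries 6, 4, 6 > 0, confirmed minimum.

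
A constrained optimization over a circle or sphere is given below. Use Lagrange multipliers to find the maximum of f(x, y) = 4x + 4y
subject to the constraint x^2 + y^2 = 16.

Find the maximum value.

Set up Lagrange conditions: grad f = lambda * grad g
  4 = 2*lambda*x
  4 = 2*lambda*y
From these: x/y = 4/4, so x = 4t, y = 4t for some t.
Substitute into constraint: (4t)^2 + (4t)^2 = 16
  t^2 * 32 = 16
  t = sqrt(16/32)
Maximum = 4*x + 4*y = (4^2 + 4^2)*t = 32 * sqrt(16/32) = sqrt(512)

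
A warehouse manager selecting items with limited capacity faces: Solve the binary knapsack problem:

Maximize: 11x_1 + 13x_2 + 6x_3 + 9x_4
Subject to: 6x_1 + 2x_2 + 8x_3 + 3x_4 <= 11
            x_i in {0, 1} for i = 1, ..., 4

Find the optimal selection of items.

Items: item 1 (v=11, w=6), item 2 (v=13, w=2), item 3 (v=6, w=8), item 4 (v=9, w=3)
Capacity: 11
Checking all 16 subsets (w = total weight, v = total value):
  {}: w = 0, v = 0
  {1}: w = 6, v = 11
  {2}: w = 2, v = 13
  {3}: w = 8, v = 6
  {4}: w = 3, v = 9
  {1, 2}: w = 8, v = 24
  {1, 3}: w = 14 > 11, infeasible
  {1, 4}: w = 9, v = 20
  {2, 3}: w = 10, v = 19
  {2, 4}: w = 5, v = 22
  {3, 4}: w = 11, v = 15
  {1, 2, 3}: w = 16 > 11, infeasible
  {1, 2, 4}: w = 11, v = 33
  {1, 3, 4}: w = 17 > 11, infeasible
  {2, 3, 4}: w = 13 > 11, infeasible
  {1, 2, 3, 4}: w = 19 > 11, infeasible
Best feasible subset: items [1, 2, 4]
Total weight: 11 <= 11, total value: 33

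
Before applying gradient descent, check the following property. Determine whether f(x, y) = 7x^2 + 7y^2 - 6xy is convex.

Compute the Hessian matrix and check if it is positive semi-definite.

f(x,y) = 7x^2 + 7y^2 - 6xy
Hessian H = [[14, -6], [-6, 14]]
trace(H) = 28, det(H) = 160
Eigenvalues: (28 +/- sqrt(144)) / 2 = 20, 8
Since both eigenvalues > 0, f is convex.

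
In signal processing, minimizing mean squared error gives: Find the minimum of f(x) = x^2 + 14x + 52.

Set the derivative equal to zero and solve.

f(x) = x^2 + 14x + 52
f'(x) = 2x + (14) = 0
x = -14/2 = -7
f(-7) = 3
Since f''(x) = 2 > 0, this is a minimum.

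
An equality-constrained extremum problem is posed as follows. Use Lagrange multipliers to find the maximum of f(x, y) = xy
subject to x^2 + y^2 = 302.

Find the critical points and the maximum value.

Lagrange conditions: y = 2*lambda*x and x = 2*lambda*y
If x = 0 then y = 0, violating the constraint, so x, y != 0.
Dividing: y/x = x/y => x^2 = y^2 => y = x or y = -x
Constraint: 2x^2 = 302 => x^2 = 151 => x = +/-sqrt(151)
Critical points: (sqrt(151), sqrt(151)), (-sqrt(151), -sqrt(151)), (sqrt(151), -sqrt(151)), (-sqrt(151), sqrt(151))
  y = x:  xy = x^2 = 151  at (sqrt(151), sqrt(151)) and (-sqrt(151), -sqrt(151))
  y = -x: xy = -x^2 = -151 at (sqrt(151), -sqrt(151)) and (-sqrt(151), sqrt(151))
Maximum xy = 151 at (sqrt(151), sqrt(151)) and (-sqrt(151), -sqrt(151))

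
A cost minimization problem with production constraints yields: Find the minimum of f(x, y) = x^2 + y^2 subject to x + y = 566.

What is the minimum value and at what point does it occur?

Substitute y = 566 - x into f(x,y) = x^2 + y^2:
g(x) = x^2 + (566 - x)^2 = 2x^2 - 1132x + 320356
g'(x) = 4x - 1132 = 0  =>  x = 283
y = 566 - 283 = 283
Minimum value = 283^2 + 283^2 = 160178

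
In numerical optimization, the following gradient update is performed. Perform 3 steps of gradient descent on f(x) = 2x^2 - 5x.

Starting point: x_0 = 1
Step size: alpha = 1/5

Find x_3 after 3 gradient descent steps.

f(x) = 2x^2 - 5x, f'(x) = 4x + (-5)
Step 1: f'(1) = -1, x_1 = 1 - 1/5 * -1 = 6/5
Step 2: f'(6/5) = -1/5, x_2 = 6/5 - 1/5 * -1/5 = 31/25
Step 3: f'(31/25) = -1/25, x_3 = 31/25 - 1/5 * -1/25 = 156/125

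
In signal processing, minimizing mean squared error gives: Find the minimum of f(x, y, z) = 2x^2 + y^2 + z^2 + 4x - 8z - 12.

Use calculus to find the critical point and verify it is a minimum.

f(x,y,z) = 2x^2 + y^2 + z^2 + 4x - 8z - 12
df/dx = 4x + (4) = 0 => x = -1
df/dy = 2y + (0) = 0 => y = 0
df/dz = 2z + (-8) = 0 => z = 4
f(-1,0,4) = 2*(-1)^2 + 1*(0)^2 + 1*(4)^2 + 4*(-1) + -8*(4) + -12 = -30
Hessian is diagonal with entries 4, 2, 2 > 0, confirmed minimum.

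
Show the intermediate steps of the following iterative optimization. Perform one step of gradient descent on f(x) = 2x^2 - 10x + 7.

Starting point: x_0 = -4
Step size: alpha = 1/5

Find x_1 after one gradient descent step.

f(x) = 2x^2 - 10x + 7
f'(x) = 4x - 10
f'(-4) = 4*-4 + (-10) = -26
x_1 = x_0 - alpha * f'(x_0) = -4 - 1/5 * -26 = 6/5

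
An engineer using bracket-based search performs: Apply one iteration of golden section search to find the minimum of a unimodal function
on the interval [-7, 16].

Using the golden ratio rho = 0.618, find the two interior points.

Golden section search on [-7, 16].
Golden ratio rho = 0.618 (approx).
Interior points:
  x_1 = -7 + (1-0.618)*23 = 1.7860
  x_2 = -7 + 0.618*23 = 7.2140
Compare f(x_1) and f(x_2) to determine which subinterval to keep.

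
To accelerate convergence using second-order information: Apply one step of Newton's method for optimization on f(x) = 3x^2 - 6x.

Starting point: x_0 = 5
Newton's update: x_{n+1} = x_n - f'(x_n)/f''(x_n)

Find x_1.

f(x) = 3x^2 - 6x
f'(x) = 6x + (-6), f''(x) = 6
Newton step: x_1 = x_0 - f'(x_0)/f''(x_0)
f'(5) = 24
x_1 = 5 - 24/6 = 1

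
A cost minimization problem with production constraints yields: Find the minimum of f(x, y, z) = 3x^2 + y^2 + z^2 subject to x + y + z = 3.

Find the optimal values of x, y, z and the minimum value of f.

Using Lagrange multipliers on f = 3x^2 + y^2 + z^2 with constraint x + y + z = 3:
Conditions: 2*3*x = lambda, 2*1*y = lambda, 2*1*z = lambda
So x = lambda/6, y = lambda/2, z = lambda/2
Substituting into constraint: lambda * (7/6) = 3
lambda = 18/7
x = 3/7, y = 9/7, z = 9/7
Minimum value = 27/7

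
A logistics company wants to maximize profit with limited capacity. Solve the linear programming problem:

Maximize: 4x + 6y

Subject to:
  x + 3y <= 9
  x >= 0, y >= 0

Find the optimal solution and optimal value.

The feasible region has vertices at [(0, 0), (9, 0), (0, 3)].
Checking objective 4x + 6y at each vertex:
  (0, 0): 4*0 + 6*0 = 0
  (9, 0): 4*9 + 6*0 = 36
  (0, 3): 4*0 + 6*3 = 18
Maximum is 36 at (9, 0).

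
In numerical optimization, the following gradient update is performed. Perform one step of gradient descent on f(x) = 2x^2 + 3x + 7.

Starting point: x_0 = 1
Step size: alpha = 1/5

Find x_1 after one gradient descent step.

f(x) = 2x^2 + 3x + 7
f'(x) = 4x + 3
f'(1) = 4*1 + (3) = 7
x_1 = x_0 - alpha * f'(x_0) = 1 - 1/5 * 7 = -2/5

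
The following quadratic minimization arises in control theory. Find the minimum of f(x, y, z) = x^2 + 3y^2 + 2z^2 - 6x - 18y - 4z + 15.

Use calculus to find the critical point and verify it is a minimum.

f(x,y,z) = x^2 + 3y^2 + 2z^2 - 6x - 18y - 4z + 15
df/dx = 2x + (-6) = 0 => x = 3
df/dy = 6y + (-18) = 0 => y = 3
df/dz = 4z + (-4) = 0 => z = 1
f(3,3,1) = 1*(3)^2 + 3*(3)^2 + 2*(1)^2 + -6*(3) + -18*(3) + -4*(1) + 15 = -23
Hessian is diagonal with entries 2, 6, 4 > 0, confirmed minimum.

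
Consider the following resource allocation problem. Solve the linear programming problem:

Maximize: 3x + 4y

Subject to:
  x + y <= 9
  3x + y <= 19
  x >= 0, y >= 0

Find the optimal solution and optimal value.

Feasible vertices: (0, 0), (0, 9), (5, 4), (19/3, 0)
Objective 3x + 4y at each:
  (0, 0): 0
  (0, 9): 36
  (5, 4): 31
  (19/3, 0): 19
Maximum is 36 at (0, 9).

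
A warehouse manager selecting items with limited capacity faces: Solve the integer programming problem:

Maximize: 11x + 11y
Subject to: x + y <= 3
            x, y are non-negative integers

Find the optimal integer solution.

Objective: 11x + 11y, constraint: x + y <= 3
Coefficient of x is 11 >= coefficient of y is 11, so allocate the entire budget to x.
Optimal: x = 3, y = 0, value = 33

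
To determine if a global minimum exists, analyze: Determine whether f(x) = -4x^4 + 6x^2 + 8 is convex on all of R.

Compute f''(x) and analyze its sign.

f(x) = -4x^4 + 6x^2 + 8
f'(x) = -16x^3 + 12x
f''(x) = -48x^2 + 12
f''(x) = -48x^2 + 12 -> -inf as |x| -> inf
Therefore, f is not globally convex on R.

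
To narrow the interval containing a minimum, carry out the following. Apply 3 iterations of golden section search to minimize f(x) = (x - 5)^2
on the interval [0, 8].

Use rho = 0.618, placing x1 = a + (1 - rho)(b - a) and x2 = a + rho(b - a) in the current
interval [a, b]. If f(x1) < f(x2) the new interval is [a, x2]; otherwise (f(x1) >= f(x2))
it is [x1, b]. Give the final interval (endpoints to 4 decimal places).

Golden section search for min of f(x) = (x - 5)^2 on [0, 8].
Each step: x1 = a + (1 - rho)(b - a), x2 = a + rho(b - a); if f(x1) < f(x2) keep [a, x2], otherwise keep [x1, b].
Step 1: [0.0000, 8.0000], x1=3.0560 (f=3.7791), x2=4.9440 (f=0.0031); f(x1) > f(x2) => keep [3.0560, 8.0000]
Step 2: [3.0560, 8.0000], x1=4.9446 (f=0.0031), x2=6.1114 (f=1.2352); f(x1) < f(x2) => keep [3.0560, 6.1114]
Step 3: [3.0560, 6.1114], x1=4.2232 (f=0.6035), x2=4.9442 (f=0.0031); f(x1) > f(x2) => keep [4.2232, 6.1114]
Final interval: [4.2232, 6.1114]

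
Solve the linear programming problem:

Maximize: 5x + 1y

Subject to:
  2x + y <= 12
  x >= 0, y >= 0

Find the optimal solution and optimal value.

The feasible region has vertices at [(0, 0), (6, 0), (0, 12)].
Checking objective 5x + 1y at each vertex:
  (0, 0): 5*0 + 1*0 = 0
  (6, 0): 5*6 + 1*0 = 30
  (0, 12): 5*0 + 1*12 = 12
Maximum is 30 at (6, 0).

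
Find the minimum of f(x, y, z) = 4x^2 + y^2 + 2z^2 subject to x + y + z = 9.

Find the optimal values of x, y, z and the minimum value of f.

Using Lagrange multipliers on f = 4x^2 + y^2 + 2z^2 with constraint x + y + z = 9:
Conditions: 2*4*x = lambda, 2*1*y = lambda, 2*2*z = lambda
So x = lambda/8, y = lambda/2, z = lambda/4
Substituting into constraint: lambda * (7/8) = 9
lambda = 72/7
x = 9/7, y = 36/7, z = 18/7
Minimum value = 324/7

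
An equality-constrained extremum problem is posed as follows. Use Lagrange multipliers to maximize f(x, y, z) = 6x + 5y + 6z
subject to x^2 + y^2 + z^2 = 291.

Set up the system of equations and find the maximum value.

Lagrange conditions: 6 = 2*lambda*x, 5 = 2*lambda*y, 6 = 2*lambda*z
So x:6 = y:5 = z:6, i.e. x = 6t, y = 5t, z = 6t
Constraint: t^2*(6^2 + 5^2 + 6^2) = 291
  t^2 * 97 = 291  =>  t = sqrt(3)
Maximum = 6*6t + 5*5t + 6*6t = 97*sqrt(3) = sqrt(28227)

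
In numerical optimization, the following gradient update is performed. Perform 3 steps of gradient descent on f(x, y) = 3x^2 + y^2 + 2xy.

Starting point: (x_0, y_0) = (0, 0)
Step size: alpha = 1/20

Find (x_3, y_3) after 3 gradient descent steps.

f(x,y) = 3x^2 + y^2 + 2xy
grad_x = 6x + 2y, grad_y = 2y + 2x
Step 1: grad = (0, 0), (0, 0)
Step 2: grad = (0, 0), (0, 0)
Step 3: grad = (0, 0), (0, 0)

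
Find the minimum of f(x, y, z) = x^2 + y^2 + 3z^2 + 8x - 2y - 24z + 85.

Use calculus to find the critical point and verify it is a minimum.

f(x,y,z) = x^2 + y^2 + 3z^2 + 8x - 2y - 24z + 85
df/dx = 2x + (8) = 0 => x = -4
df/dy = 2y + (-2) = 0 => y = 1
df/dz = 6z + (-24) = 0 => z = 4
f(-4,1,4) = 1*(-4)^2 + 1*(1)^2 + 3*(4)^2 + 8*(-4) + -2*(1) + -24*(4) + 85 = 20
Hessian is diagonal with entries 2, 2, 6 > 0, confirmed minimum.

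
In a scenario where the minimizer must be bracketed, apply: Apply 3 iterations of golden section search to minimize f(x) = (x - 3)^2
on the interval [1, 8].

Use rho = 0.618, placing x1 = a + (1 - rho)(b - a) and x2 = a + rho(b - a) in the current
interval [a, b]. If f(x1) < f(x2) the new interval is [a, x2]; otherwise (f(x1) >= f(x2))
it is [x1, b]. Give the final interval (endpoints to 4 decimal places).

Golden section search for min of f(x) = (x - 3)^2 on [1, 8].
Each step: x1 = a + (1 - rho)(b - a), x2 = a + rho(b - a); if f(x1) < f(x2) keep [a, x2], otherwise keep [x1, b].
Step 1: [1.0000, 8.0000], x1=3.6740 (f=0.4543), x2=5.3260 (f=5.4103); f(x1) < f(x2) => keep [1.0000, 5.3260]
Step 2: [1.0000, 5.3260], x1=2.6525 (f=0.1207), x2=3.6735 (f=0.4536); f(x1) < f(x2) => keep [1.0000, 3.6735]
Step 3: [1.0000, 3.6735], x1=2.0213 (f=0.9579), x2=2.6522 (f=0.1210); f(x1) > f(x2) => keep [2.0213, 3.6735]
Final interval: [2.0213, 3.6735]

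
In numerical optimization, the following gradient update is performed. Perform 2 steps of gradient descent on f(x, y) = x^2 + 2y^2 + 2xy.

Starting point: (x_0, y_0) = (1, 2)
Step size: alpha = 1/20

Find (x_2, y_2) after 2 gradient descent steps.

f(x,y) = x^2 + 2y^2 + 2xy
grad_x = 2x + 2y, grad_y = 4y + 2x
Step 1: grad = (6, 10), (7/10, 3/2)
Step 2: grad = (22/5, 37/5), (12/25, 113/100)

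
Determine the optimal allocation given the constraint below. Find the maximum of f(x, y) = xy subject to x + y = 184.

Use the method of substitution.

Substitute y = 184 - x into f(x,y) = xy:
g(x) = x(184 - x) = 184x - x^2
g'(x) = 184 - 2x = 0  =>  x = 92
y = 184 - 92 = 92
Maximum value = 92 * 92 = 8464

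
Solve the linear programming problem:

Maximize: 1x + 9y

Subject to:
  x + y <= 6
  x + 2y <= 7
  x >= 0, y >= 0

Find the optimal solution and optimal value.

Feasible vertices: (0, 0), (0, 7/2), (5, 1), (6, 0)
Objective 1x + 9y at each:
  (0, 0): 0
  (0, 7/2): 63/2
  (5, 1): 14
  (6, 0): 6
Maximum is 63/2 at (0, 7/2).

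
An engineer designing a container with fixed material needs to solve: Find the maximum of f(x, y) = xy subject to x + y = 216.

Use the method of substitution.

Substitute y = 216 - x into f(x,y) = xy:
g(x) = x(216 - x) = 216x - x^2
g'(x) = 216 - 2x = 0  =>  x = 108
y = 216 - 108 = 108
Maximum value = 108 * 108 = 11664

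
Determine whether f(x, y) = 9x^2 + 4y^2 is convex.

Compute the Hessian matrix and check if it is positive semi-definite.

f(x,y) = 9x^2 + 4y^2
Hessian H = [[18, 0], [0, 8]]
trace(H) = 26, det(H) = 144
Eigenvalues: (26 +/- sqrt(100)) / 2 = 18, 8
Since both eigenvalues > 0, f is convex.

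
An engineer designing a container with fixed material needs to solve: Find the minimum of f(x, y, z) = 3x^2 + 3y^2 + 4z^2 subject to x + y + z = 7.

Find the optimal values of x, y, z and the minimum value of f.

Using Lagrange multipliers on f = 3x^2 + 3y^2 + 4z^2 with constraint x + y + z = 7:
Conditions: 2*3*x = lambda, 2*3*y = lambda, 2*4*z = lambda
So x = lambda/6, y = lambda/6, z = lambda/8
Substituting into constraint: lambda * (11/24) = 7
lambda = 168/11
x = 28/11, y = 28/11, z = 21/11
Minimum value = 588/11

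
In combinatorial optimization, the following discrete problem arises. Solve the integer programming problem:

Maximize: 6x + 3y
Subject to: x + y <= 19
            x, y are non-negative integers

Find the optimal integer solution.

Objective: 6x + 3y, constraint: x + y <= 19
Coefficient of x is 6 >= coefficient of y is 3, so allocate the entire budget to x.
Optimal: x = 19, y = 0, value = 114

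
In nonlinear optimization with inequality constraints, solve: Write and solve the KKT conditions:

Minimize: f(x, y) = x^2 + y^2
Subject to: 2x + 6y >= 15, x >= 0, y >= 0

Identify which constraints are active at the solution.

KKT conditions for min x^2 + y^2 s.t. 2x + 6y >= 15, x >= 0, y >= 0:
Stationarity: 2x = mu*2 + mu_x, 2y = mu*6 + mu_y, with mu, mu_x, mu_y >= 0
Complementary slackness: mu*(2x + 6y - 15) = 0, mu_x*x = 0, mu_y*y = 0
(0, 0) is infeasible (2*0 + 6*0 < 15), so if mu = 0 stationarity would force x = mu_x/2 >= 0, y = mu_y/2 >= 0 with mu_x*x = mu_y*y = 0, i.e. x = y = 0: contradiction. Hence mu > 0 and 2x + 6y = 15 is active.
Try x > 0, y > 0 (so mu_x = mu_y = 0): x = 2*mu/2, y = 6*mu/2
Substitute: 2*(2*mu/2) + 6*(6*mu/2) = 15
  mu*40/2 = 15 => mu = 3/4
x* = 3/4 > 0, y* = 9/4 > 0, consistent with mu_x = mu_y = 0.
f is convex and the constraints are linear, so this KKT point is the global minimum.
f* = 45/8
Active constraints: 2x + 6y >= 15 (holds with equality, mu = 3/4 > 0); x >= 0 and y >= 0 are inactive (mu_x = mu_y = 0).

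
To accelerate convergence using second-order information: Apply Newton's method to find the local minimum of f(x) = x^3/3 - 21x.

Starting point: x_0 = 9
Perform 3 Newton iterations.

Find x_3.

f(x) = x^3/3 - 21x
f'(x) = x^2 - 21, f''(x) = 2x
Newton update: x_{n+1} = x_n - (x_n^2 - 21)/(2*x_n)
Step 1: x_0 = 9, f'=60, f''=18, x_1 = 17/3
Step 2: x_1 = 17/3, f'=100/9, f''=34/3, x_2 = 239/51
Step 3: x_2 = 239/51, f'=2500/2601, f''=478/51, x_3 = 55871/12189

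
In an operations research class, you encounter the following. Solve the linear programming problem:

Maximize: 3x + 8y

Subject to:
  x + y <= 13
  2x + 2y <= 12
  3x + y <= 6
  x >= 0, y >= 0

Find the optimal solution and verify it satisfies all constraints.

Feasible vertices: (0, 0), (0, 6), (2, 0)
Objective 3x + 8y at each vertex:
  (0, 0): 0
  (0, 6): 48
  (2, 0): 6
Maximum is 48 at (0, 6).
Verify constraints at (x, y) = (0, 6):
  1*0 + 1*6 = 6 <= 13
  2*0 + 2*6 = 12 <= 12 (active)
  3*0 + 1*6 = 6 <= 6 (active)
  x = 0 >= 0, y = 6 >= 0. All constraints satisfied.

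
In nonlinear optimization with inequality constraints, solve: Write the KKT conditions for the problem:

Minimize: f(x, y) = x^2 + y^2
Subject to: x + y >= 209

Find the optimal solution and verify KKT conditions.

KKT conditions for min x^2 + y^2 s.t. x + y >= 209:
Stationarity: 2x = mu, 2y = mu
So x = y = mu/2.
Complementary slackness: mu*(x + y - 209) = 0
Primal feasibility: x + y >= 209; dual feasibility: mu >= 0
If mu = 0 then x = y = 0, but 0 + 0 < 209 is infeasible, so the constraint is active.
Constraint active: x + y = 2*(mu/2) = 209 => mu = 209
x = y = 209/2, f = 43681/2
Verify: stationarity 2*(209/2) = 209 = mu; primal 209/2 + 209/2 = 209 >= 209; dual mu = 209 >= 0; complementary slackness 209*(209 - 209) = 0. All KKT conditions hold.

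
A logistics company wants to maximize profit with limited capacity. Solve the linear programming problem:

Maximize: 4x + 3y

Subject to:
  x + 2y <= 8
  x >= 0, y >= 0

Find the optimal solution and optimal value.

The feasible region has vertices at [(0, 0), (8, 0), (0, 4)].
Checking objective 4x + 3y at each vertex:
  (0, 0): 4*0 + 3*0 = 0
  (8, 0): 4*8 + 3*0 = 32
  (0, 4): 4*0 + 3*4 = 12
Maximum is 32 at (8, 0).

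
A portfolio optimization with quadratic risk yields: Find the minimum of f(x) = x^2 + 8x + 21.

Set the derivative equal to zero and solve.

f(x) = x^2 + 8x + 21
f'(x) = 2x + (8) = 0
x = -8/2 = -4
f(-4) = 5
Since f''(x) = 2 > 0, this is a minimum.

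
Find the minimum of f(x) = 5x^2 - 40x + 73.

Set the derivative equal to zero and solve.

f(x) = 5x^2 - 40x + 73
f'(x) = 10x + (-40) = 0
x = 40/10 = 4
f(4) = -7
Since f''(x) = 10 > 0, this is a minimum.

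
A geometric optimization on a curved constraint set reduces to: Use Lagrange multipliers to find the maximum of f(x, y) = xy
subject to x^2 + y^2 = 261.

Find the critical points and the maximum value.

Lagrange conditions: y = 2*lambda*x and x = 2*lambda*y
If x = 0 then y = 0, violating the constraint, so x, y != 0.
Dividing: y/x = x/y => x^2 = y^2 => y = x or y = -x
Constraint: 2x^2 = 261 => x^2 = 261/2 => x = +/-sqrt(261/2)
Critical points: (sqrt(261/2), sqrt(261/2)), (-sqrt(261/2), -sqrt(261/2)), (sqrt(261/2), -sqrt(261/2)), (-sqrt(261/2), sqrt(261/2))
  y = x:  xy = x^2 = 261/2  at (sqrt(261/2), sqrt(261/2)) and (-sqrt(261/2), -sqrt(261/2))
  y = -x: xy = -x^2 = -261/2 at (sqrt(261/2), -sqrt(261/2)) and (-sqrt(261/2), sqrt(261/2))
Maximum xy = 261/2 at (sqrt(261/2), sqrt(261/2)) and (-sqrt(261/2), -sqrt(261/2))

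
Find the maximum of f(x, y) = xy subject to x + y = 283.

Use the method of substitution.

Substitute y = 283 - x into f(x,y) = xy:
g(x) = x(283 - x) = 283x - x^2
g'(x) = 283 - 2x = 0  =>  x = 283/2
y = 283 - 283/2 = 283/2
Maximum value = (283/2) * (283/2) = 80089/4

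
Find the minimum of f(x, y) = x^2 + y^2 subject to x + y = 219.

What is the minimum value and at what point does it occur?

Substitute y = 219 - x into f(x,y) = x^2 + y^2:
g(x) = x^2 + (219 - x)^2 = 2x^2 - 438x + 47961
g'(x) = 4x - 438 = 0  =>  x = 219/2
y = 219 - 219/2 = 219/2
Minimum value = (219/2)^2 + (219/2)^2 = 47961/2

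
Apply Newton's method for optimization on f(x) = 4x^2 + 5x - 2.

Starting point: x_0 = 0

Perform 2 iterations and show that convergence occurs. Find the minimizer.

f(x) = 4x^2 + 5x - 2, f'(x) = 8x + (5), f''(x) = 8
Step 1: f'(0) = 5, x_1 = 0 - 5/8 = -5/8
Step 2: f'(-5/8) = 0, x_2 = -5/8 (converged)
Newton's method converges in 1 step for quadratics.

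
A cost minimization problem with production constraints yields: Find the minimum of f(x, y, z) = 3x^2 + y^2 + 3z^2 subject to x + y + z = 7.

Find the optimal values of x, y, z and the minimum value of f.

Using Lagrange multipliers on f = 3x^2 + y^2 + 3z^2 with constraint x + y + z = 7:
Conditions: 2*3*x = lambda, 2*1*y = lambda, 2*3*z = lambda
So x = lambda/6, y = lambda/2, z = lambda/6
Substituting into constraint: lambda * (5/6) = 7
lambda = 42/5
x = 7/5, y = 21/5, z = 7/5
Minimum value = 147/5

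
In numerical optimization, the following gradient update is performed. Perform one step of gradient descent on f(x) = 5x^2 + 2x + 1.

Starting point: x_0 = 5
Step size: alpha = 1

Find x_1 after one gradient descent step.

f(x) = 5x^2 + 2x + 1
f'(x) = 10x + 2
f'(5) = 10*5 + (2) = 52
x_1 = x_0 - alpha * f'(x_0) = 5 - 1 * 52 = -47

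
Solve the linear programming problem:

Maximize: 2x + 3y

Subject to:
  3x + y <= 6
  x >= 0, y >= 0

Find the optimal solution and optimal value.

The feasible region has vertices at [(0, 0), (2, 0), (0, 6)].
Checking objective 2x + 3y at each vertex:
  (0, 0): 2*0 + 3*0 = 0
  (2, 0): 2*2 + 3*0 = 4
  (0, 6): 2*0 + 3*6 = 18
Maximum is 18 at (0, 6).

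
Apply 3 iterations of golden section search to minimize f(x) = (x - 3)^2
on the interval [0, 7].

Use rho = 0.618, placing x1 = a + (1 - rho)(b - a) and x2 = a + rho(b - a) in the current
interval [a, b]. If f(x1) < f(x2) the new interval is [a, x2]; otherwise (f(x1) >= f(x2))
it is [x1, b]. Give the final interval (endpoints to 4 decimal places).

Golden section search for min of f(x) = (x - 3)^2 on [0, 7].
Each step: x1 = a + (1 - rho)(b - a), x2 = a + rho(b - a); if f(x1) < f(x2) keep [a, x2], otherwise keep [x1, b].
Step 1: [0.0000, 7.0000], x1=2.6740 (f=0.1063), x2=4.3260 (f=1.7583); f(x1) < f(x2) => keep [0.0000, 4.3260]
Step 2: [0.0000, 4.3260], x1=1.6525 (f=1.8157), x2=2.6735 (f=0.1066); f(x1) > f(x2) => keep [1.6525, 4.3260]
Step 3: [1.6525, 4.3260], x1=2.6738 (f=0.1064), x2=3.3047 (f=0.0929); f(x1) > f(x2) => keep [2.6738, 4.3260]
Final interval: [2.6738, 4.3260]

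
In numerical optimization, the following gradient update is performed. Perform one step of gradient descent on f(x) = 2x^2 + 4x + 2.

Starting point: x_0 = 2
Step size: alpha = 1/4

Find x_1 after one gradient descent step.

f(x) = 2x^2 + 4x + 2
f'(x) = 4x + 4
f'(2) = 4*2 + (4) = 12
x_1 = x_0 - alpha * f'(x_0) = 2 - 1/4 * 12 = -1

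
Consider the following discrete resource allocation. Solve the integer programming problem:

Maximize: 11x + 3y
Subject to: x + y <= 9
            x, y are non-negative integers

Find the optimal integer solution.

Objective: 11x + 3y, constraint: x + y <= 9
Coefficient of x is 11 >= coefficient of y is 3, so allocate the entire budget to x.
Optimal: x = 9, y = 0, value = 99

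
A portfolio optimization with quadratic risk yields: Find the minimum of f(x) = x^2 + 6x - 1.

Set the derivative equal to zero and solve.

f(x) = x^2 + 6x - 1
f'(x) = 2x + (6) = 0
x = -6/2 = -3
f(-3) = -10
Since f''(x) = 2 > 0, this is a minimum.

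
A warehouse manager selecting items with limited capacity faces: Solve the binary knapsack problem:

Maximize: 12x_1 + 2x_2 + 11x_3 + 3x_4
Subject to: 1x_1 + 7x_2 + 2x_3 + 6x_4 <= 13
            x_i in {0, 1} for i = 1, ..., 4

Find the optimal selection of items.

Items: item 1 (v=12, w=1), item 2 (v=2, w=7), item 3 (v=11, w=2), item 4 (v=3, w=6)
Capacity: 13
Checking all 16 subsets (w = total weight, v = total value):
  {}: w = 0, v = 0
  {1}: w = 1, v = 12
  {2}: w = 7, v = 2
  {3}: w = 2, v = 11
  {4}: w = 6, v = 3
  {1, 2}: w = 8, v = 14
  {1, 3}: w = 3, v = 23
  {1, 4}: w = 7, v = 15
  {2, 3}: w = 9, v = 13
  {2, 4}: w = 13, v = 5
  {3, 4}: w = 8, v = 14
  {1, 2, 3}: w = 10, v = 25
  {1, 2, 4}: w = 14 > 13, infeasible
  {1, 3, 4}: w = 9, v = 26
  {2, 3, 4}: w = 15 > 13, infeasible
  {1, 2, 3, 4}: w = 16 > 13, infeasible
Best feasible subset: items [1, 3, 4]
Total weight: 9 <= 13, total value: 26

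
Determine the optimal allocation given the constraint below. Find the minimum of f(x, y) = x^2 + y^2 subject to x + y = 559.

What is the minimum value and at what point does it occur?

Substitute y = 559 - x into f(x,y) = x^2 + y^2:
g(x) = x^2 + (559 - x)^2 = 2x^2 - 1118x + 312481
g'(x) = 4x - 1118 = 0  =>  x = 559/2
y = 559 - 559/2 = 559/2
Minimum value = (559/2)^2 + (559/2)^2 = 312481/2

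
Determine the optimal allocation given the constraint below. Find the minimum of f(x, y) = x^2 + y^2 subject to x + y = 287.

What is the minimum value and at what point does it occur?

Substitute y = 287 - x into f(x,y) = x^2 + y^2:
g(x) = x^2 + (287 - x)^2 = 2x^2 - 574x + 82369
g'(x) = 4x - 574 = 0  =>  x = 287/2
y = 287 - 287/2 = 287/2
Minimum value = (287/2)^2 + (287/2)^2 = 82369/2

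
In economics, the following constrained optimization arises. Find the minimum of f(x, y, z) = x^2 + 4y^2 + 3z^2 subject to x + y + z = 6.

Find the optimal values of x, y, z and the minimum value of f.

Using Lagrange multipliers on f = x^2 + 4y^2 + 3z^2 with constraint x + y + z = 6:
Conditions: 2*1*x = lambda, 2*4*y = lambda, 2*3*z = lambda
So x = lambda/2, y = lambda/8, z = lambda/6
Substituting into constraint: lambda * (19/24) = 6
lambda = 144/19
x = 72/19, y = 18/19, z = 24/19
Minimum value = 432/19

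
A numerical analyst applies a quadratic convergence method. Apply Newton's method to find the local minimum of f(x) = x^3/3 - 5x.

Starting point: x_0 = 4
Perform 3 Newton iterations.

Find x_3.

f(x) = x^3/3 - 5x
f'(x) = x^2 - 5, f''(x) = 2x
Newton update: x_{n+1} = x_n - (x_n^2 - 5)/(2*x_n)
Step 1: x_0 = 4, f'=11, f''=8, x_1 = 21/8
Step 2: x_1 = 21/8, f'=121/64, f''=21/4, x_2 = 761/336
Step 3: x_2 = 761/336, f'=14641/112896, f''=761/168, x_3 = 1143601/511392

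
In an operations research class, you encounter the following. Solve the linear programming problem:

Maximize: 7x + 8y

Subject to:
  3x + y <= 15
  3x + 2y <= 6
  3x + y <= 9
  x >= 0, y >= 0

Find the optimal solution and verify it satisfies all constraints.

Feasible vertices: (0, 0), (0, 3), (2, 0)
Objective 7x + 8y at each vertex:
  (0, 0): 0
  (0, 3): 24
  (2, 0): 14
Maximum is 24 at (0, 3).
Verify constraints at (x, y) = (0, 3):
  3*0 + 1*3 = 3 <= 15
  3*0 + 2*3 = 6 <= 6 (active)
  3*0 + 1*3 = 3 <= 9
  x = 0 >= 0, y = 3 >= 0. All constraints satisfied.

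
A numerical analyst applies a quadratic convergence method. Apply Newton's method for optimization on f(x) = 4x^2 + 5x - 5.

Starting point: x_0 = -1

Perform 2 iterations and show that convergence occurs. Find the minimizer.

f(x) = 4x^2 + 5x - 5, f'(x) = 8x + (5), f''(x) = 8
Step 1: f'(-1) = -3, x_1 = -1 - -3/8 = -5/8
Step 2: f'(-5/8) = 0, x_2 = -5/8 (converged)
Newton's method converges in 1 step for quadratics.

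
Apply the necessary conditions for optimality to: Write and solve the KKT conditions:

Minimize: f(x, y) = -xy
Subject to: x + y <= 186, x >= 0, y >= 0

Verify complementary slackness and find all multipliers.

Problem: min -xy s.t. x + y <= 186 (multiplier lambda), x >= 0 (mu_x), y >= 0 (mu_y)
KKT stationarity: -y + lambda - mu_x = 0, -x + lambda - mu_y = 0, with lambda, mu_x, mu_y >= 0
Complementary slackness: lambda*(x + y - 186) = 0, mu_x*x = 0, mu_y*y = 0
If lambda = 0: y = -mu_x <= 0 and x = -mu_y <= 0 force x = y = 0 with f = 0; but x = y = 93 is feasible with f = -8649 < 0, so this is not the minimum. Hence lambda > 0 and x + y = 186.
Try x > 0, y > 0 (so mu_x = mu_y = 0): y = lambda, x = lambda => x = y = lambda
x + y = 186 => 2*lambda = 186 => lambda = 93
x* = y* = 93 > 0, consistent with mu_x = mu_y = 0.
(Any feasible point with x = 0 or y = 0 has f = 0 > -8649, so the minimum is not on those boundaries.)
min(-xy) = -8649 (i.e. max xy = 8649)
Multipliers: lambda = 93, mu_x = 0, mu_y = 0
Complementary slackness: lambda*(x + y - 186) = 93*(93 + 93 - 186) = 0, mu_x*x = 0*93 = 0, mu_y*y = 0*93 = 0. Satisfied.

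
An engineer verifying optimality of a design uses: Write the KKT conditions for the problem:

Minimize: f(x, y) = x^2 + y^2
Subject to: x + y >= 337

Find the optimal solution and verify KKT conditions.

KKT conditions for min x^2 + y^2 s.t. x + y >= 337:
Stationarity: 2x = mu, 2y = mu
So x = y = mu/2.
Complementary slackness: mu*(x + y - 337) = 0
Primal feasibility: x + y >= 337; dual feasibility: mu >= 0
If mu = 0 then x = y = 0, but 0 + 0 < 337 is infeasible, so the constraint is active.
Constraint active: x + y = 2*(mu/2) = 337 => mu = 337
x = y = 337/2, f = 113569/2
Verify: stationarity 2*(337/2) = 337 = mu; primal 337/2 + 337/2 = 337 >= 337; dual mu = 337 >= 0; complementary slackness 337*(337 - 337) = 0. All KKT conditions hold.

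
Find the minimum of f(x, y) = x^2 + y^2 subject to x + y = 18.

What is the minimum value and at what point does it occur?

Substitute y = 18 - x into f(x,y) = x^2 + y^2:
g(x) = x^2 + (18 - x)^2 = 2x^2 - 36x + 324
g'(x) = 4x - 36 = 0  =>  x = 9
y = 18 - 9 = 9
Minimum value = 9^2 + 9^2 = 162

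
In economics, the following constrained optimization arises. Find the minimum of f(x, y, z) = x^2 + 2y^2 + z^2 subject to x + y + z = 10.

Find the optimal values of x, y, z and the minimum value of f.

Using Lagrange multipliers on f = x^2 + 2y^2 + z^2 with constraint x + y + z = 10:
Conditions: 2*1*x = lambda, 2*2*y = lambda, 2*1*z = lambda
So x = lambda/2, y = lambda/4, z = lambda/2
Substituting into constraint: lambda * (5/4) = 10
lambda = 8
x = 4, y = 2, z = 4
Minimum value = 40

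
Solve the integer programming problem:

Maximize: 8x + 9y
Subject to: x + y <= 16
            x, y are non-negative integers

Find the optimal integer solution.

Objective: 8x + 9y, constraint: x + y <= 16
Coefficient of y is 9 > coefficient of x is 8, so allocate the entire budget to y.
Optimal: x = 0, y = 16, value = 144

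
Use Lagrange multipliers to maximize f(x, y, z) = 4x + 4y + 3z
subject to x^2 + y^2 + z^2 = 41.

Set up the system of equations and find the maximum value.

Lagrange conditions: 4 = 2*lambda*x, 4 = 2*lambda*y, 3 = 2*lambda*z
So x:4 = y:4 = z:3, i.e. x = 4t, y = 4t, z = 3t
Constraint: t^2*(4^2 + 4^2 + 3^2) = 41
  t^2 * 41 = 41  =>  t = sqrt(1)
Maximum = 4*4t + 4*4t + 3*3t = 41*sqrt(1) = 41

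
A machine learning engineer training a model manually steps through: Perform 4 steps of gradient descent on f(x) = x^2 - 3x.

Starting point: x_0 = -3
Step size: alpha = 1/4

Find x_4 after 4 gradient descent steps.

f(x) = x^2 - 3x, f'(x) = 2x + (-3)
Step 1: f'(-3) = -9, x_1 = -3 - 1/4 * -9 = -3/4
Step 2: f'(-3/4) = -9/2, x_2 = -3/4 - 1/4 * -9/2 = 3/8
Step 3: f'(3/8) = -9/4, x_3 = 3/8 - 1/4 * -9/4 = 15/16
Step 4: f'(15/16) = -9/8, x_4 = 15/16 - 1/4 * -9/8 = 39/32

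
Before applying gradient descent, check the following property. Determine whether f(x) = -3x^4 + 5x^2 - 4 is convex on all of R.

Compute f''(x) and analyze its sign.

f(x) = -3x^4 + 5x^2 - 4
f'(x) = -12x^3 + 10x
f''(x) = -36x^2 + 10
f''(x) = -36x^2 + 10 -> -inf as |x| -> inf
Therefore, f is not globally convex on R.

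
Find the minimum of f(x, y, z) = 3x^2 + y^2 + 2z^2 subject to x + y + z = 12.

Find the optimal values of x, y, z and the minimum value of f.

Using Lagrange multipliers on f = 3x^2 + y^2 + 2z^2 with constraint x + y + z = 12:
Conditions: 2*3*x = lambda, 2*1*y = lambda, 2*2*z = lambda
So x = lambda/6, y = lambda/2, z = lambda/4
Substituting into constraint: lambda * (11/12) = 12
lambda = 144/11
x = 24/11, y = 72/11, z = 36/11
Minimum value = 864/11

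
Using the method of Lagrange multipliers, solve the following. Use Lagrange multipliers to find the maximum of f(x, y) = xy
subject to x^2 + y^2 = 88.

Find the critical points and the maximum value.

Lagrange conditions: y = 2*lambda*x and x = 2*lambda*y
If x = 0 then y = 0, violating the constraint, so x, y != 0.
Dividing: y/x = x/y => x^2 = y^2 => y = x or y = -x
Constraint: 2x^2 = 88 => x^2 = 44 => x = +/-sqrt(44)
Critical points: (sqrt(44), sqrt(44)), (-sqrt(44), -sqrt(44)), (sqrt(44), -sqrt(44)), (-sqrt(44), sqrt(44))
  y = x:  xy = x^2 = 44  at (sqrt(44), sqrt(44)) and (-sqrt(44), -sqrt(44))
  y = -x: xy = -x^2 = -44 at (sqrt(44), -sqrt(44)) and (-sqrt(44), sqrt(44))
Maximum xy = 44 at (sqrt(44), sqrt(44)) and (-sqrt(44), -sqrt(44))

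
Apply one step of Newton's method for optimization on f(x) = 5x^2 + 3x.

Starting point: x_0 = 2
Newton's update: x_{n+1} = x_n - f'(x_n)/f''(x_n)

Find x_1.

f(x) = 5x^2 + 3x
f'(x) = 10x + (3), f''(x) = 10
Newton step: x_1 = x_0 - f'(x_0)/f''(x_0)
f'(2) = 23
x_1 = 2 - 23/10 = -3/10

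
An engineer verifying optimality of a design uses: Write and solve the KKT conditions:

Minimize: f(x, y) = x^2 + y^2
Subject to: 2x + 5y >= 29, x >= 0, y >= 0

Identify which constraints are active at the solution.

KKT conditions for min x^2 + y^2 s.t. 2x + 5y >= 29, x >= 0, y >= 0:
Stationarity: 2x = mu*2 + mu_x, 2y = mu*5 + mu_y, with mu, mu_x, mu_y >= 0
Complementary slackness: mu*(2x + 5y - 29) = 0, mu_x*x = 0, mu_y*y = 0
(0, 0) is infeasible (2*0 + 5*0 < 29), so if mu = 0 stationarity would force x = mu_x/2 >= 0, y = mu_y/2 >= 0 with mu_x*x = mu_y*y = 0, i.e. x = y = 0: contradiction. Hence mu > 0 and 2x + 5y = 29 is active.
Try x > 0, y > 0 (so mu_x = mu_y = 0): x = 2*mu/2, y = 5*mu/2
Substitute: 2*(2*mu/2) + 5*(5*mu/2) = 29
  mu*29/2 = 29 => mu = 2
x* = 2 > 0, y* = 5 > 0, consistent with mu_x = mu_y = 0.
f is convex and the constraints are linear, so this KKT point is the global minimum.
f* = 29
Active constraints: 2x + 5y >= 29 (holds with equality, mu = 2 > 0); x >= 0 and y >= 0 are inactive (mu_x = mu_y = 0).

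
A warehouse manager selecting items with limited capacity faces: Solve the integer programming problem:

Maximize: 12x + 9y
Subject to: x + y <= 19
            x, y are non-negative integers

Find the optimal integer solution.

Objective: 12x + 9y, constraint: x + y <= 19
Coefficient of x is 12 >= coefficient of y is 9, so allocate the entire budget to x.
Optimal: x = 19, y = 0, value = 228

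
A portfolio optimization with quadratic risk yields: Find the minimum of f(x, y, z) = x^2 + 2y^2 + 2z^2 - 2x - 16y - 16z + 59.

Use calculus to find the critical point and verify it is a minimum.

f(x,y,z) = x^2 + 2y^2 + 2z^2 - 2x - 16y - 16z + 59
df/dx = 2x + (-2) = 0 => x = 1
df/dy = 4y + (-16) = 0 => y = 4
df/dz = 4z + (-16) = 0 => z = 4
f(1,4,4) = 1*(1)^2 + 2*(4)^2 + 2*(4)^2 + -2*(1) + -16*(4) + -16*(4) + 59 = -6
Hessian is diagonal with entries 2, 4, 4 > 0, confirmed minimum.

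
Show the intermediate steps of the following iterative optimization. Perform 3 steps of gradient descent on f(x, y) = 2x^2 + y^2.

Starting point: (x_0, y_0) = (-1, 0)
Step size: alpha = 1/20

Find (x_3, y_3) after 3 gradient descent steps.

f(x,y) = 2x^2 + y^2
grad_x = 4x + 0y, grad_y = 2y + 0x
Step 1: grad = (-4, 0), (-4/5, 0)
Step 2: grad = (-16/5, 0), (-16/25, 0)
Step 3: grad = (-64/25, 0), (-64/125, 0)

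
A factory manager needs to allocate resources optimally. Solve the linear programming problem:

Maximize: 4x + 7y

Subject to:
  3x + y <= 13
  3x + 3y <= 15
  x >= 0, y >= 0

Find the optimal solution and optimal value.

Feasible vertices: (0, 0), (0, 5), (4, 1), (13/3, 0)
Objective 4x + 7y at each:
  (0, 0): 0
  (0, 5): 35
  (4, 1): 23
  (13/3, 0): 52/3
Maximum is 35 at (0, 5).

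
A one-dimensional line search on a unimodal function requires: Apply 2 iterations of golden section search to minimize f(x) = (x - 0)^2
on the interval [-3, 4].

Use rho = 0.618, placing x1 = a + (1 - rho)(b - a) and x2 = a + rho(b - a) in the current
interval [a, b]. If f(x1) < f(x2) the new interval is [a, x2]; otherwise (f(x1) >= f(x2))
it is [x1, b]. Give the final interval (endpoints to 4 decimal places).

Golden section search for min of f(x) = (x - 0)^2 on [-3, 4].
Each step: x1 = a + (1 - rho)(b - a), x2 = a + rho(b - a); if f(x1) < f(x2) keep [a, x2], otherwise keep [x1, b].
Step 1: [-3.0000, 4.0000], x1=-0.3260 (f=0.1063), x2=1.3260 (f=1.7583); f(x1) < f(x2) => keep [-3.0000, 1.3260]
Step 2: [-3.0000, 1.3260], x1=-1.3475 (f=1.8157), x2=-0.3265 (f=0.1066); f(x1) > f(x2) => keep [-1.3475, 1.3260]
Final interval: [-1.3475, 1.3260]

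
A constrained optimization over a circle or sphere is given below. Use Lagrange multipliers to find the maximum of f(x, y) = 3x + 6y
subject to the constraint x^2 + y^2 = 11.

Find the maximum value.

Set up Lagrange conditions: grad f = lambda * grad g
  3 = 2*lambda*x
  6 = 2*lambda*y
From these: x/y = 3/6, so x = 3t, y = 6t for some t.
Substitute into constraint: (3t)^2 + (6t)^2 = 11
  t^2 * 45 = 11
  t = sqrt(11/45)
Maximum = 3*x + 6*y = (3^2 + 6^2)*t = 45 * sqrt(11/45) = sqrt(495)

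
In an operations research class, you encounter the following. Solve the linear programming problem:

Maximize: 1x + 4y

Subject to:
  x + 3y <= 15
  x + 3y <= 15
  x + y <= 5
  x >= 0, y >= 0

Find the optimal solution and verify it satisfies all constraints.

Feasible vertices: (0, 0), (0, 5), (5, 0)
Objective 1x + 4y at each vertex:
  (0, 0): 0
  (0, 5): 20
  (5, 0): 5
Maximum is 20 at (0, 5).
Verify constraints at (x, y) = (0, 5):
  1*0 + 3*5 = 15 <= 15 (active)
  1*0 + 3*5 = 15 <= 15 (active)
  1*0 + 1*5 = 5 <= 5 (active)
  x = 0 >= 0, y = 5 >= 0. All constraints satisfied.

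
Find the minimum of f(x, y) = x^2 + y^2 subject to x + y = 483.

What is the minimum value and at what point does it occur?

Substitute y = 483 - x into f(x,y) = x^2 + y^2:
g(x) = x^2 + (483 - x)^2 = 2x^2 - 966x + 233289
g'(x) = 4x - 966 = 0  =>  x = 483/2
y = 483 - 483/2 = 483/2
Minimum value = (483/2)^2 + (483/2)^2 = 233289/2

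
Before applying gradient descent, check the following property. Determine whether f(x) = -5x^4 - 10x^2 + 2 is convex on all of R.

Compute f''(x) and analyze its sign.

f(x) = -5x^4 - 10x^2 + 2
f'(x) = -20x^3 + -20x
f''(x) = -60x^2 + -20
f''(x) = -60x^2 + -20 <= -20 < 0 for all x
Therefore, f is concave on R.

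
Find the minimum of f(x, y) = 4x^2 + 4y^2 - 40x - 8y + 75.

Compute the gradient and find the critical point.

f(x,y) = 4x^2 + 4y^2 - 40x - 8y + 75
df/dx = 8x + (-40) = 0  =>  x = 5
df/dy = 8y + (-8) = 0  =>  y = 1
f(5, 1) = 4*(5)^2 + 4*(1)^2 + -40*(5) + -8*(1) + 75 = -29
Hessian is diagonal with entries 8, 8 > 0, so this is a minimum.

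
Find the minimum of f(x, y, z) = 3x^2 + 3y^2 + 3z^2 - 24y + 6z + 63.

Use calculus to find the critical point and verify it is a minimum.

f(x,y,z) = 3x^2 + 3y^2 + 3z^2 - 24y + 6z + 63
df/dx = 6x + (0) = 0 => x = 0
df/dy = 6y + (-24) = 0 => y = 4
df/dz = 6z + (6) = 0 => z = -1
f(0,4,-1) = 3*(0)^2 + 3*(4)^2 + 3*(-1)^2 + -24*(4) + 6*(-1) + 63 = 12
Hessian is diagonal with entries 6, 6, 6 > 0, confirmed minimum.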